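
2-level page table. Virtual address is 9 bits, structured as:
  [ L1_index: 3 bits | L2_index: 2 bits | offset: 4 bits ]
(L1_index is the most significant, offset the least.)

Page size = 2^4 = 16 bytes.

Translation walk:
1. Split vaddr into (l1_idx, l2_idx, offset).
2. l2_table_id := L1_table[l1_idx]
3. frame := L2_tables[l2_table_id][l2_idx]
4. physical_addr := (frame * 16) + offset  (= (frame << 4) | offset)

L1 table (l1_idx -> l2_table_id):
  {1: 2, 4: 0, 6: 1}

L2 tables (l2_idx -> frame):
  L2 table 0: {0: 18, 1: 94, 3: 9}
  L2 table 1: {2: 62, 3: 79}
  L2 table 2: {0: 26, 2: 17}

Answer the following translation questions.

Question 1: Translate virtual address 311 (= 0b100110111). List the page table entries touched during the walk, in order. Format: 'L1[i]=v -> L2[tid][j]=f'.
Answer: L1[4]=0 -> L2[0][3]=9

Derivation:
vaddr = 311 = 0b100110111
Split: l1_idx=4, l2_idx=3, offset=7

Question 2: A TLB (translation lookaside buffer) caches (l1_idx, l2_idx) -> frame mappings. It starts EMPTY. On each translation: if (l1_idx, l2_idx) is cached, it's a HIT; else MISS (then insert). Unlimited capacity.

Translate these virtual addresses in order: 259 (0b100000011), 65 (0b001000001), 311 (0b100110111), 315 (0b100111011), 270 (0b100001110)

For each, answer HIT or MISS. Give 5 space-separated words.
vaddr=259: (4,0) not in TLB -> MISS, insert
vaddr=65: (1,0) not in TLB -> MISS, insert
vaddr=311: (4,3) not in TLB -> MISS, insert
vaddr=315: (4,3) in TLB -> HIT
vaddr=270: (4,0) in TLB -> HIT

Answer: MISS MISS MISS HIT HIT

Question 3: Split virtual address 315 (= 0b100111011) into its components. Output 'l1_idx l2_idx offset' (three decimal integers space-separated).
Answer: 4 3 11

Derivation:
vaddr = 315 = 0b100111011
  top 3 bits -> l1_idx = 4
  next 2 bits -> l2_idx = 3
  bottom 4 bits -> offset = 11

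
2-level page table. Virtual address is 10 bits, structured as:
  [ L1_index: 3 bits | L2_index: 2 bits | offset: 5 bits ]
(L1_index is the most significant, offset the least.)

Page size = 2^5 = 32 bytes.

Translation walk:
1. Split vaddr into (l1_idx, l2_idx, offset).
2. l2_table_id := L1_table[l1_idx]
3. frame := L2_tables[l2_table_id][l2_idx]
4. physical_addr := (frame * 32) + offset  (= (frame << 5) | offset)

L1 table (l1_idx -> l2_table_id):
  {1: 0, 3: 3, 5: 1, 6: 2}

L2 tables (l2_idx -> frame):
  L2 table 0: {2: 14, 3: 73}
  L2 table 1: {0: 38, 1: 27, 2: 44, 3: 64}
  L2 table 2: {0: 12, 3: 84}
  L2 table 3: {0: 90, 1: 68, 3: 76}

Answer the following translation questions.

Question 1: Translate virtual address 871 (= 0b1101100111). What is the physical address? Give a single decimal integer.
vaddr = 871 = 0b1101100111
Split: l1_idx=6, l2_idx=3, offset=7
L1[6] = 2
L2[2][3] = 84
paddr = 84 * 32 + 7 = 2695

Answer: 2695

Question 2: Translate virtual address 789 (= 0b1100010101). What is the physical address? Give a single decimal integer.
Answer: 405

Derivation:
vaddr = 789 = 0b1100010101
Split: l1_idx=6, l2_idx=0, offset=21
L1[6] = 2
L2[2][0] = 12
paddr = 12 * 32 + 21 = 405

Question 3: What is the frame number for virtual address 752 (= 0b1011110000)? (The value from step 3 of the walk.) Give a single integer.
vaddr = 752: l1_idx=5, l2_idx=3
L1[5] = 1; L2[1][3] = 64

Answer: 64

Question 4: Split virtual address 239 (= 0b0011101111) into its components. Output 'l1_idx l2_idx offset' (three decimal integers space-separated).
Answer: 1 3 15

Derivation:
vaddr = 239 = 0b0011101111
  top 3 bits -> l1_idx = 1
  next 2 bits -> l2_idx = 3
  bottom 5 bits -> offset = 15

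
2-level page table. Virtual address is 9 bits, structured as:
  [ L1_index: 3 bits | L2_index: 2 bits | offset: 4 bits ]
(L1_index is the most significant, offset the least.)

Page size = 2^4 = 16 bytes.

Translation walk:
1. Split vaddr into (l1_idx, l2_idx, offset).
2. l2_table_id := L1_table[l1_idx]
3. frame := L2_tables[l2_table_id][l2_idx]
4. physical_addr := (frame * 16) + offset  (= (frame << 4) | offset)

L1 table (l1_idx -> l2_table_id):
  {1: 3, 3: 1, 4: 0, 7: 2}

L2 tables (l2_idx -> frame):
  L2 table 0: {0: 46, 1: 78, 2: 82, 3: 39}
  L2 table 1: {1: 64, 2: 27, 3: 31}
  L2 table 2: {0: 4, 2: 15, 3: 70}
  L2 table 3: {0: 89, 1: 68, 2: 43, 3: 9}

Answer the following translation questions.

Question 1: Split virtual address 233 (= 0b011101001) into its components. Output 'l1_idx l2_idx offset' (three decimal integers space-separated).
Answer: 3 2 9

Derivation:
vaddr = 233 = 0b011101001
  top 3 bits -> l1_idx = 3
  next 2 bits -> l2_idx = 2
  bottom 4 bits -> offset = 9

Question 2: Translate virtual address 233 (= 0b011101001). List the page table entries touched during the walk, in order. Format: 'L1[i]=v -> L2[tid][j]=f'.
vaddr = 233 = 0b011101001
Split: l1_idx=3, l2_idx=2, offset=9

Answer: L1[3]=1 -> L2[1][2]=27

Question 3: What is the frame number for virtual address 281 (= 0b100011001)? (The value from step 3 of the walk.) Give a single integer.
vaddr = 281: l1_idx=4, l2_idx=1
L1[4] = 0; L2[0][1] = 78

Answer: 78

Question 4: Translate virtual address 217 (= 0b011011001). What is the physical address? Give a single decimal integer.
Answer: 1033

Derivation:
vaddr = 217 = 0b011011001
Split: l1_idx=3, l2_idx=1, offset=9
L1[3] = 1
L2[1][1] = 64
paddr = 64 * 16 + 9 = 1033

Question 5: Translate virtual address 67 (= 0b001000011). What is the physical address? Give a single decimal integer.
vaddr = 67 = 0b001000011
Split: l1_idx=1, l2_idx=0, offset=3
L1[1] = 3
L2[3][0] = 89
paddr = 89 * 16 + 3 = 1427

Answer: 1427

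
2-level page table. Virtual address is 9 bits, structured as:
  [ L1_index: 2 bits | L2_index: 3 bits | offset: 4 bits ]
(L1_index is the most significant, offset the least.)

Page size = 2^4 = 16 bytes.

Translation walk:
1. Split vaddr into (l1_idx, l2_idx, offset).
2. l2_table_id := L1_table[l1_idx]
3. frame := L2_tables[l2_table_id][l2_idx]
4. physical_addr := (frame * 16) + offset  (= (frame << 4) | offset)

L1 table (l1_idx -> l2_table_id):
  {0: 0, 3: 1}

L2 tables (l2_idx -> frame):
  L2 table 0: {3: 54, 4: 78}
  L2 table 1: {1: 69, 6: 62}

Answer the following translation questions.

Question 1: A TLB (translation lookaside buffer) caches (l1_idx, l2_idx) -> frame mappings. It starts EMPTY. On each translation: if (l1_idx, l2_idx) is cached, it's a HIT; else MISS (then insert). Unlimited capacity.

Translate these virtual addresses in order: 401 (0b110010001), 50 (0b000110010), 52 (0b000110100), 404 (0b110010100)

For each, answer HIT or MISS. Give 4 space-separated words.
Answer: MISS MISS HIT HIT

Derivation:
vaddr=401: (3,1) not in TLB -> MISS, insert
vaddr=50: (0,3) not in TLB -> MISS, insert
vaddr=52: (0,3) in TLB -> HIT
vaddr=404: (3,1) in TLB -> HIT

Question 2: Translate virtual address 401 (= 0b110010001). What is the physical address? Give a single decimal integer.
Answer: 1105

Derivation:
vaddr = 401 = 0b110010001
Split: l1_idx=3, l2_idx=1, offset=1
L1[3] = 1
L2[1][1] = 69
paddr = 69 * 16 + 1 = 1105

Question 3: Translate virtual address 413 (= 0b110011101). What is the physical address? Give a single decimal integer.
vaddr = 413 = 0b110011101
Split: l1_idx=3, l2_idx=1, offset=13
L1[3] = 1
L2[1][1] = 69
paddr = 69 * 16 + 13 = 1117

Answer: 1117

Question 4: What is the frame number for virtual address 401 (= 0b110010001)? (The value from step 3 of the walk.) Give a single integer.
Answer: 69

Derivation:
vaddr = 401: l1_idx=3, l2_idx=1
L1[3] = 1; L2[1][1] = 69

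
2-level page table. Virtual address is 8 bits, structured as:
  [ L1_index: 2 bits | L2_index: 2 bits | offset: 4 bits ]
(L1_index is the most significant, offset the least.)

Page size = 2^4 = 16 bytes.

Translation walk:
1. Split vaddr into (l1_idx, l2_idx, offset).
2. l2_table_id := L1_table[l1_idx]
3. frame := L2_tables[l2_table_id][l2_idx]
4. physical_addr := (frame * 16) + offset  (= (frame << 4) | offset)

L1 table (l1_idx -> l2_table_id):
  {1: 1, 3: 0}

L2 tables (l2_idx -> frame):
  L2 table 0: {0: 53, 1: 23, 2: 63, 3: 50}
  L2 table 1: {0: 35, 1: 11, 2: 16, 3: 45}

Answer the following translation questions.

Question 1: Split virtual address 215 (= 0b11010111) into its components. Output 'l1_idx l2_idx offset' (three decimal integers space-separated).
vaddr = 215 = 0b11010111
  top 2 bits -> l1_idx = 3
  next 2 bits -> l2_idx = 1
  bottom 4 bits -> offset = 7

Answer: 3 1 7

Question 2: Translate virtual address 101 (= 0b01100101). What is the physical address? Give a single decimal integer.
Answer: 261

Derivation:
vaddr = 101 = 0b01100101
Split: l1_idx=1, l2_idx=2, offset=5
L1[1] = 1
L2[1][2] = 16
paddr = 16 * 16 + 5 = 261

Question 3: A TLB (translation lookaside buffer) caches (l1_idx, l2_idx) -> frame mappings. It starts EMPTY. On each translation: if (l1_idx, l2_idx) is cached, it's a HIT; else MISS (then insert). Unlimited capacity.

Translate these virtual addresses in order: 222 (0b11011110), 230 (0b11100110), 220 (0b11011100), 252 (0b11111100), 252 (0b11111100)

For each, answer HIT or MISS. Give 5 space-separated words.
vaddr=222: (3,1) not in TLB -> MISS, insert
vaddr=230: (3,2) not in TLB -> MISS, insert
vaddr=220: (3,1) in TLB -> HIT
vaddr=252: (3,3) not in TLB -> MISS, insert
vaddr=252: (3,3) in TLB -> HIT

Answer: MISS MISS HIT MISS HIT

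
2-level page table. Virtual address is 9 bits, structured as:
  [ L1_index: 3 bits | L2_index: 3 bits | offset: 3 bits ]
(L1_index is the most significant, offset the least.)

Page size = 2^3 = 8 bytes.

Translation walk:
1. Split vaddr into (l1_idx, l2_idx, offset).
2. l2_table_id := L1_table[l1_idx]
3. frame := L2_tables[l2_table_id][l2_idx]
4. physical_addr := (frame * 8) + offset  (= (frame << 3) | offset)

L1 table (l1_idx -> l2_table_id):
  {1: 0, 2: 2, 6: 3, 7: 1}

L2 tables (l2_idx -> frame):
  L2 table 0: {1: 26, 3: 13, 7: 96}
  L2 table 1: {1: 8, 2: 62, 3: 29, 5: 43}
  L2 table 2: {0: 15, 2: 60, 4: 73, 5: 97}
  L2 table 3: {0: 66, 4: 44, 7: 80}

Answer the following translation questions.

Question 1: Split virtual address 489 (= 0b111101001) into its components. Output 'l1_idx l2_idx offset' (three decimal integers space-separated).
Answer: 7 5 1

Derivation:
vaddr = 489 = 0b111101001
  top 3 bits -> l1_idx = 7
  next 3 bits -> l2_idx = 5
  bottom 3 bits -> offset = 1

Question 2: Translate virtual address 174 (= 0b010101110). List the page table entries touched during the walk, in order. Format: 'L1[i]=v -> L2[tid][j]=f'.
Answer: L1[2]=2 -> L2[2][5]=97

Derivation:
vaddr = 174 = 0b010101110
Split: l1_idx=2, l2_idx=5, offset=6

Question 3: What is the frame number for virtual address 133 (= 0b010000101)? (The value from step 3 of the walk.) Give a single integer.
vaddr = 133: l1_idx=2, l2_idx=0
L1[2] = 2; L2[2][0] = 15

Answer: 15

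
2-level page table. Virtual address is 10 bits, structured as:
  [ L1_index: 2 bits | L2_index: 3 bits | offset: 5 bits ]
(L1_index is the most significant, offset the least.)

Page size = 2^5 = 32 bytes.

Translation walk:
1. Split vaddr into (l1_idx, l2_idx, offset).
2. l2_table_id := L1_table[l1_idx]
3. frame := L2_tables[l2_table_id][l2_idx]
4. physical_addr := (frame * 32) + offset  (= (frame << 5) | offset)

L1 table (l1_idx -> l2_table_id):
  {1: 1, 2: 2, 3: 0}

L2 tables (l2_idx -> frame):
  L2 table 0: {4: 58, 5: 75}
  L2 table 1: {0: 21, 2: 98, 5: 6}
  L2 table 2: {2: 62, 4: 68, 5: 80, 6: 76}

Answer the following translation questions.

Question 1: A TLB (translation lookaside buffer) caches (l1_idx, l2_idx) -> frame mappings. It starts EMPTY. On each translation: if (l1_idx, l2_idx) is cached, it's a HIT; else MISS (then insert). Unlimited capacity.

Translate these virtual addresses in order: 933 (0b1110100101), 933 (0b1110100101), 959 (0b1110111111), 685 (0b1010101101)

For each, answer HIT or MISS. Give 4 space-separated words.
Answer: MISS HIT HIT MISS

Derivation:
vaddr=933: (3,5) not in TLB -> MISS, insert
vaddr=933: (3,5) in TLB -> HIT
vaddr=959: (3,5) in TLB -> HIT
vaddr=685: (2,5) not in TLB -> MISS, insert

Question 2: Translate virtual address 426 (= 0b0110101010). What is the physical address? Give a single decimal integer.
vaddr = 426 = 0b0110101010
Split: l1_idx=1, l2_idx=5, offset=10
L1[1] = 1
L2[1][5] = 6
paddr = 6 * 32 + 10 = 202

Answer: 202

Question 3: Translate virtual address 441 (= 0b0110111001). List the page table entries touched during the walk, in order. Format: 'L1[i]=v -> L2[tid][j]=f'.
vaddr = 441 = 0b0110111001
Split: l1_idx=1, l2_idx=5, offset=25

Answer: L1[1]=1 -> L2[1][5]=6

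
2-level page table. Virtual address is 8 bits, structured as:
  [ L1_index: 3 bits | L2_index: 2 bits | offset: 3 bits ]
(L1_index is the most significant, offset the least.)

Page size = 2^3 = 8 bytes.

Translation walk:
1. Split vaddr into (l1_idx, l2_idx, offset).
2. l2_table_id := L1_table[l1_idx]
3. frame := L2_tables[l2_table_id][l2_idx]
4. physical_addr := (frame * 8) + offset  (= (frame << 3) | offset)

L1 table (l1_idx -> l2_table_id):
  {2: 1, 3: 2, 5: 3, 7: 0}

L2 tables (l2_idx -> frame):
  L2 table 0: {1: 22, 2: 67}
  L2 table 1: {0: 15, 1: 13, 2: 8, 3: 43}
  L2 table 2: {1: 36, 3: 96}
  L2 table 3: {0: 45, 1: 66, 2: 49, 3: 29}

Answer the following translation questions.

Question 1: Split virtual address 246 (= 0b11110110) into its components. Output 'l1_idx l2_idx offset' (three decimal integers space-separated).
Answer: 7 2 6

Derivation:
vaddr = 246 = 0b11110110
  top 3 bits -> l1_idx = 7
  next 2 bits -> l2_idx = 2
  bottom 3 bits -> offset = 6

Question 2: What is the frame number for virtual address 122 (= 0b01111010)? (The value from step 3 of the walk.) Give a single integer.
vaddr = 122: l1_idx=3, l2_idx=3
L1[3] = 2; L2[2][3] = 96

Answer: 96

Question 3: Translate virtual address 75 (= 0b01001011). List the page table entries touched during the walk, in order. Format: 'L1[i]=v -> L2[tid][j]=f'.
Answer: L1[2]=1 -> L2[1][1]=13

Derivation:
vaddr = 75 = 0b01001011
Split: l1_idx=2, l2_idx=1, offset=3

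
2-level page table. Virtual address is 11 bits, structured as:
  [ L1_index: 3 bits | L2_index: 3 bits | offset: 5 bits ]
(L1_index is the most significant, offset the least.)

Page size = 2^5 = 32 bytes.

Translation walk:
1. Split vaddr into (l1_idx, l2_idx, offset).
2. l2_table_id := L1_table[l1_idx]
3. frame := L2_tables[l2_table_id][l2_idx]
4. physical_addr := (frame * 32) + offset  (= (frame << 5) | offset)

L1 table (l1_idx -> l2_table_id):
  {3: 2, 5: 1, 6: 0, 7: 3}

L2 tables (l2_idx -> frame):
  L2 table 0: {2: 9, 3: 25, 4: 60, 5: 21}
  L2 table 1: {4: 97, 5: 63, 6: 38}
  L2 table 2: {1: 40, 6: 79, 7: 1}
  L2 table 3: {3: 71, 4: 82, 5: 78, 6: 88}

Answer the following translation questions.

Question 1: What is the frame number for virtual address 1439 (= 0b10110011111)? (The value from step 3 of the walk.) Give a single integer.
vaddr = 1439: l1_idx=5, l2_idx=4
L1[5] = 1; L2[1][4] = 97

Answer: 97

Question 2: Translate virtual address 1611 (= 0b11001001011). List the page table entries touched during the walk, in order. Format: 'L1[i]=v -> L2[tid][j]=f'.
vaddr = 1611 = 0b11001001011
Split: l1_idx=6, l2_idx=2, offset=11

Answer: L1[6]=0 -> L2[0][2]=9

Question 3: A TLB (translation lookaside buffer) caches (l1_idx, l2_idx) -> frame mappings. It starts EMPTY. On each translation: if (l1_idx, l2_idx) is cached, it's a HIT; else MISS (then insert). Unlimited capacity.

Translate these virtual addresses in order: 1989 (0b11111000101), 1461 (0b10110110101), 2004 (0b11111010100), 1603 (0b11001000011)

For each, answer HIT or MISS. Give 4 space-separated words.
Answer: MISS MISS HIT MISS

Derivation:
vaddr=1989: (7,6) not in TLB -> MISS, insert
vaddr=1461: (5,5) not in TLB -> MISS, insert
vaddr=2004: (7,6) in TLB -> HIT
vaddr=1603: (6,2) not in TLB -> MISS, insert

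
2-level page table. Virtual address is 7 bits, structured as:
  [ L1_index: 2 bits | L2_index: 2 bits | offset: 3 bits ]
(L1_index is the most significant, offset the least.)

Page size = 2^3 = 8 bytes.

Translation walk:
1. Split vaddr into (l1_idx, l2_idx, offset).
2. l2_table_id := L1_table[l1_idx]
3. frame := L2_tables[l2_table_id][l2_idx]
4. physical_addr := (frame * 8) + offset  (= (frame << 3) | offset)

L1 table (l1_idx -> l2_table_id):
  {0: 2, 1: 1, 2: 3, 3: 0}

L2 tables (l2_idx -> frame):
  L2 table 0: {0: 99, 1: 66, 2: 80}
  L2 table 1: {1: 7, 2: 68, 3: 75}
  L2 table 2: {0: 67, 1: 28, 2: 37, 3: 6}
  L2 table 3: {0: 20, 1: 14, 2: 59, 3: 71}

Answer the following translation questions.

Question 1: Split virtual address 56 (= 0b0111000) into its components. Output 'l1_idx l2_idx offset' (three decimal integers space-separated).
vaddr = 56 = 0b0111000
  top 2 bits -> l1_idx = 1
  next 2 bits -> l2_idx = 3
  bottom 3 bits -> offset = 0

Answer: 1 3 0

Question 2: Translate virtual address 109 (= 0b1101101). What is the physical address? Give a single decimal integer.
vaddr = 109 = 0b1101101
Split: l1_idx=3, l2_idx=1, offset=5
L1[3] = 0
L2[0][1] = 66
paddr = 66 * 8 + 5 = 533

Answer: 533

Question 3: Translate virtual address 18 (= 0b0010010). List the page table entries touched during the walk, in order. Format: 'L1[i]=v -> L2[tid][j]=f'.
Answer: L1[0]=2 -> L2[2][2]=37

Derivation:
vaddr = 18 = 0b0010010
Split: l1_idx=0, l2_idx=2, offset=2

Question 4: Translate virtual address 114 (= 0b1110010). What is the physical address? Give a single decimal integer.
vaddr = 114 = 0b1110010
Split: l1_idx=3, l2_idx=2, offset=2
L1[3] = 0
L2[0][2] = 80
paddr = 80 * 8 + 2 = 642

Answer: 642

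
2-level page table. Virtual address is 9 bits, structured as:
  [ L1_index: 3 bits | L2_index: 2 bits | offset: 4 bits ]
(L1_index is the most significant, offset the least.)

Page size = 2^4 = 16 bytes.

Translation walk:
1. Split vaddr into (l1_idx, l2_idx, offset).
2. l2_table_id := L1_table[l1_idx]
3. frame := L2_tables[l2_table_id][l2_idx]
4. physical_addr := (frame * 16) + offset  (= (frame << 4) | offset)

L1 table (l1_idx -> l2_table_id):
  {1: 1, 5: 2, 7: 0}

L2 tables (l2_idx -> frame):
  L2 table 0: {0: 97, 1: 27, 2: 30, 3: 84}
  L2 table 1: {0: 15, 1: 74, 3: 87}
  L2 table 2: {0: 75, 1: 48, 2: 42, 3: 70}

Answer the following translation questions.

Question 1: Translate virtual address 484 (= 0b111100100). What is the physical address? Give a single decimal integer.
Answer: 484

Derivation:
vaddr = 484 = 0b111100100
Split: l1_idx=7, l2_idx=2, offset=4
L1[7] = 0
L2[0][2] = 30
paddr = 30 * 16 + 4 = 484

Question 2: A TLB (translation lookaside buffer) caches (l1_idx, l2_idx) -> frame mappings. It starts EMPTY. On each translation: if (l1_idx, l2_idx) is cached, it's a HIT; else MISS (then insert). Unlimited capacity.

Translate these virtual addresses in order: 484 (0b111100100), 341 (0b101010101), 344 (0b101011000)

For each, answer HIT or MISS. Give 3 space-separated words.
Answer: MISS MISS HIT

Derivation:
vaddr=484: (7,2) not in TLB -> MISS, insert
vaddr=341: (5,1) not in TLB -> MISS, insert
vaddr=344: (5,1) in TLB -> HIT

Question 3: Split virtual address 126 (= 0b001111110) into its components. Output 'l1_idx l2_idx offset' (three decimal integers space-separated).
Answer: 1 3 14

Derivation:
vaddr = 126 = 0b001111110
  top 3 bits -> l1_idx = 1
  next 2 bits -> l2_idx = 3
  bottom 4 bits -> offset = 14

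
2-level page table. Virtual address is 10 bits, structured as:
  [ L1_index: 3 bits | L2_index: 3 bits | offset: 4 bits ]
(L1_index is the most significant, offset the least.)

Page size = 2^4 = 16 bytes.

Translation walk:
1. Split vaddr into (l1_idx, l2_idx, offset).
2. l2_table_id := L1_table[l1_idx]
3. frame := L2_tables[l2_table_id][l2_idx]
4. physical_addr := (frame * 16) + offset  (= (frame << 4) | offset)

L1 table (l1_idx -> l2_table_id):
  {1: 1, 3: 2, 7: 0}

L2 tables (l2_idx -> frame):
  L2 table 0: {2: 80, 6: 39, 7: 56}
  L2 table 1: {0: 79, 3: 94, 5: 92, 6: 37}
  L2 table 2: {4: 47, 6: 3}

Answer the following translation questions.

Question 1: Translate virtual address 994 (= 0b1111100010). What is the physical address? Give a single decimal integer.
vaddr = 994 = 0b1111100010
Split: l1_idx=7, l2_idx=6, offset=2
L1[7] = 0
L2[0][6] = 39
paddr = 39 * 16 + 2 = 626

Answer: 626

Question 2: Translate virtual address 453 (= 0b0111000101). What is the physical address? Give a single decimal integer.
Answer: 757

Derivation:
vaddr = 453 = 0b0111000101
Split: l1_idx=3, l2_idx=4, offset=5
L1[3] = 2
L2[2][4] = 47
paddr = 47 * 16 + 5 = 757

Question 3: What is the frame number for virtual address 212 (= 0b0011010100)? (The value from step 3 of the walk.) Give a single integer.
Answer: 92

Derivation:
vaddr = 212: l1_idx=1, l2_idx=5
L1[1] = 1; L2[1][5] = 92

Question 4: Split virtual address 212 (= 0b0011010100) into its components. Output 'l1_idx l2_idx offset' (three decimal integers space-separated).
vaddr = 212 = 0b0011010100
  top 3 bits -> l1_idx = 1
  next 3 bits -> l2_idx = 5
  bottom 4 bits -> offset = 4

Answer: 1 5 4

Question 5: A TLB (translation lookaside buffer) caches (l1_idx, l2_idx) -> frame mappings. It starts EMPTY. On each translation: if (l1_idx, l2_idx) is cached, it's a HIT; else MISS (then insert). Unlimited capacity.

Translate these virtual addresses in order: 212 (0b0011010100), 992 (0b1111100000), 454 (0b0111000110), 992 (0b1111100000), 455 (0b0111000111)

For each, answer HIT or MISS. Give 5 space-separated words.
vaddr=212: (1,5) not in TLB -> MISS, insert
vaddr=992: (7,6) not in TLB -> MISS, insert
vaddr=454: (3,4) not in TLB -> MISS, insert
vaddr=992: (7,6) in TLB -> HIT
vaddr=455: (3,4) in TLB -> HIT

Answer: MISS MISS MISS HIT HIT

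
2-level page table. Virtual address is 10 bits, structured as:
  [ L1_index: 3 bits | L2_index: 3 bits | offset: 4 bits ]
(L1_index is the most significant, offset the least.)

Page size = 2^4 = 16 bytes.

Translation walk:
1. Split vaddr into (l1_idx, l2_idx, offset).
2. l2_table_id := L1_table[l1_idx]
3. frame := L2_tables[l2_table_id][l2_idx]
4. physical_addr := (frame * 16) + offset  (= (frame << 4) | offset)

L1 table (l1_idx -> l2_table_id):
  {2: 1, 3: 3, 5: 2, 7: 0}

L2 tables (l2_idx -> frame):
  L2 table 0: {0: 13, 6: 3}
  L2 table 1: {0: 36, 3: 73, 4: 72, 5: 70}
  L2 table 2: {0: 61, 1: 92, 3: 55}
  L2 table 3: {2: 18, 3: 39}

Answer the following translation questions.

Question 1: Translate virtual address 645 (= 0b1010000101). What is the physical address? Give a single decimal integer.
vaddr = 645 = 0b1010000101
Split: l1_idx=5, l2_idx=0, offset=5
L1[5] = 2
L2[2][0] = 61
paddr = 61 * 16 + 5 = 981

Answer: 981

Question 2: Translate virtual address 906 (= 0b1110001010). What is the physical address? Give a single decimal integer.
vaddr = 906 = 0b1110001010
Split: l1_idx=7, l2_idx=0, offset=10
L1[7] = 0
L2[0][0] = 13
paddr = 13 * 16 + 10 = 218

Answer: 218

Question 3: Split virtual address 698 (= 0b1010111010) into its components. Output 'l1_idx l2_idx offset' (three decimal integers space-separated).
vaddr = 698 = 0b1010111010
  top 3 bits -> l1_idx = 5
  next 3 bits -> l2_idx = 3
  bottom 4 bits -> offset = 10

Answer: 5 3 10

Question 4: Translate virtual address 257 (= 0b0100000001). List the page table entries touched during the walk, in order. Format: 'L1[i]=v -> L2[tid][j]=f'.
Answer: L1[2]=1 -> L2[1][0]=36

Derivation:
vaddr = 257 = 0b0100000001
Split: l1_idx=2, l2_idx=0, offset=1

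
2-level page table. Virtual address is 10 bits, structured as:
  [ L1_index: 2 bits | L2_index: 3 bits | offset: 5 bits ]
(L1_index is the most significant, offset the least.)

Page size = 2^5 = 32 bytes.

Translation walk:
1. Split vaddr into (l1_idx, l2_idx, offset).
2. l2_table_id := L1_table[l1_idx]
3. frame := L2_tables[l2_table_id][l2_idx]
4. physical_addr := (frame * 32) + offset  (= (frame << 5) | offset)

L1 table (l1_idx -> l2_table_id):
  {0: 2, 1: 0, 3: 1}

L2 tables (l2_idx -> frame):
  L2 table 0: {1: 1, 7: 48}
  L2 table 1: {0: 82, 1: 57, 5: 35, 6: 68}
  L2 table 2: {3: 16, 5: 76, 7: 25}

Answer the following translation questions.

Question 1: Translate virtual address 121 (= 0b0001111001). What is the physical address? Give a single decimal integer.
vaddr = 121 = 0b0001111001
Split: l1_idx=0, l2_idx=3, offset=25
L1[0] = 2
L2[2][3] = 16
paddr = 16 * 32 + 25 = 537

Answer: 537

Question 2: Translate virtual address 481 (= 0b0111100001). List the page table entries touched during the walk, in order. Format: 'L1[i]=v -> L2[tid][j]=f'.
Answer: L1[1]=0 -> L2[0][7]=48

Derivation:
vaddr = 481 = 0b0111100001
Split: l1_idx=1, l2_idx=7, offset=1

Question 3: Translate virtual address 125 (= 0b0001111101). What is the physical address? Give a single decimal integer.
Answer: 541

Derivation:
vaddr = 125 = 0b0001111101
Split: l1_idx=0, l2_idx=3, offset=29
L1[0] = 2
L2[2][3] = 16
paddr = 16 * 32 + 29 = 541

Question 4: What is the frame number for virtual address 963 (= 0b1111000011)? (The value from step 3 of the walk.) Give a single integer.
vaddr = 963: l1_idx=3, l2_idx=6
L1[3] = 1; L2[1][6] = 68

Answer: 68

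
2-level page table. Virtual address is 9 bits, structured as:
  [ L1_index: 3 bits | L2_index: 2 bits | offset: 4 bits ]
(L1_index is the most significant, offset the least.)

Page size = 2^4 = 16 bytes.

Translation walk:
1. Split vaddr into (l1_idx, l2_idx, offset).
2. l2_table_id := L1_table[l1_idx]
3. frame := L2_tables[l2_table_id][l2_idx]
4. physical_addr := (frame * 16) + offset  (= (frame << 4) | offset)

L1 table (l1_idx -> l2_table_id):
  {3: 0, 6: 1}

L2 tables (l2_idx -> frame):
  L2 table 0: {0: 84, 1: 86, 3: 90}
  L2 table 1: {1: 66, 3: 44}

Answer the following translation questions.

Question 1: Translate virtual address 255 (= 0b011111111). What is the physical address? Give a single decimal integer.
Answer: 1455

Derivation:
vaddr = 255 = 0b011111111
Split: l1_idx=3, l2_idx=3, offset=15
L1[3] = 0
L2[0][3] = 90
paddr = 90 * 16 + 15 = 1455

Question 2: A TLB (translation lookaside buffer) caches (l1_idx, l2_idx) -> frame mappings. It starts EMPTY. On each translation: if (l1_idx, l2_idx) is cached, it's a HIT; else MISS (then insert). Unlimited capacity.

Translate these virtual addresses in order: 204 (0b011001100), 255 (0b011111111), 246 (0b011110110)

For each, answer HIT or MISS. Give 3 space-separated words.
Answer: MISS MISS HIT

Derivation:
vaddr=204: (3,0) not in TLB -> MISS, insert
vaddr=255: (3,3) not in TLB -> MISS, insert
vaddr=246: (3,3) in TLB -> HIT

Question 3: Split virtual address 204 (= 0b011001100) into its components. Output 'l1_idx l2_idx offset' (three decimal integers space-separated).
vaddr = 204 = 0b011001100
  top 3 bits -> l1_idx = 3
  next 2 bits -> l2_idx = 0
  bottom 4 bits -> offset = 12

Answer: 3 0 12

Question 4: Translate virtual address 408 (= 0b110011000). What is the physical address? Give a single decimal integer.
vaddr = 408 = 0b110011000
Split: l1_idx=6, l2_idx=1, offset=8
L1[6] = 1
L2[1][1] = 66
paddr = 66 * 16 + 8 = 1064

Answer: 1064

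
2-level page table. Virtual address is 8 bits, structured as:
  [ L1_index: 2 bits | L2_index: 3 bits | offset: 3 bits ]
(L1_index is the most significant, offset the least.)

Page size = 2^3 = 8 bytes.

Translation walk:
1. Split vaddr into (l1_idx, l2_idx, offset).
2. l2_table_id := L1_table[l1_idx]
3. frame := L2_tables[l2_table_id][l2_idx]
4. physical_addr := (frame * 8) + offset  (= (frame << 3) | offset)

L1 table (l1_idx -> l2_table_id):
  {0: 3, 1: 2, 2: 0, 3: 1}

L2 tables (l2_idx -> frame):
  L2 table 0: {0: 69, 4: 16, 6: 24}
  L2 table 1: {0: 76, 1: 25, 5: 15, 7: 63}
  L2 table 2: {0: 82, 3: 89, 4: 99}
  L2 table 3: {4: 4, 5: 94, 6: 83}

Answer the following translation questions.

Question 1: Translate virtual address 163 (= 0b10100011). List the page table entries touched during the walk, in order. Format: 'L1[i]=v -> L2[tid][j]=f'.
vaddr = 163 = 0b10100011
Split: l1_idx=2, l2_idx=4, offset=3

Answer: L1[2]=0 -> L2[0][4]=16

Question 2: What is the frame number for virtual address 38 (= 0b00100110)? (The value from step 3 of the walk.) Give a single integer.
vaddr = 38: l1_idx=0, l2_idx=4
L1[0] = 3; L2[3][4] = 4

Answer: 4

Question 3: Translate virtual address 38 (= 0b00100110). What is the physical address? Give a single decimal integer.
vaddr = 38 = 0b00100110
Split: l1_idx=0, l2_idx=4, offset=6
L1[0] = 3
L2[3][4] = 4
paddr = 4 * 8 + 6 = 38

Answer: 38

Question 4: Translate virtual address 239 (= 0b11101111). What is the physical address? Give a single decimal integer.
Answer: 127

Derivation:
vaddr = 239 = 0b11101111
Split: l1_idx=3, l2_idx=5, offset=7
L1[3] = 1
L2[1][5] = 15
paddr = 15 * 8 + 7 = 127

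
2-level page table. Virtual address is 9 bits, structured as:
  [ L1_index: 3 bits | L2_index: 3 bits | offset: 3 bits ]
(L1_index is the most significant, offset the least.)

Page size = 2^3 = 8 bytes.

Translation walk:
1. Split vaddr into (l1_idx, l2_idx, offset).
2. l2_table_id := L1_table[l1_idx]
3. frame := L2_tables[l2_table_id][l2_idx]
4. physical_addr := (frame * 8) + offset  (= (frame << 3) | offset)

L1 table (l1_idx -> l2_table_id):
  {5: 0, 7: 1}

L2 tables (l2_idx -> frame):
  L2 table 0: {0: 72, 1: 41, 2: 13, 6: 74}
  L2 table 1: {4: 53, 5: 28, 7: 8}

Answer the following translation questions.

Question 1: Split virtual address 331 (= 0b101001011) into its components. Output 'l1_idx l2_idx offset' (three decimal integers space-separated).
Answer: 5 1 3

Derivation:
vaddr = 331 = 0b101001011
  top 3 bits -> l1_idx = 5
  next 3 bits -> l2_idx = 1
  bottom 3 bits -> offset = 3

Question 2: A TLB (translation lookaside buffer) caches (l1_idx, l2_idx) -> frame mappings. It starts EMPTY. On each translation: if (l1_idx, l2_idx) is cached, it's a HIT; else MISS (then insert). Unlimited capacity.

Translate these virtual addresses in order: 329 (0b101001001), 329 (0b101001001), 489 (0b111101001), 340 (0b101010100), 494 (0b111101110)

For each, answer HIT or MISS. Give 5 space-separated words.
Answer: MISS HIT MISS MISS HIT

Derivation:
vaddr=329: (5,1) not in TLB -> MISS, insert
vaddr=329: (5,1) in TLB -> HIT
vaddr=489: (7,5) not in TLB -> MISS, insert
vaddr=340: (5,2) not in TLB -> MISS, insert
vaddr=494: (7,5) in TLB -> HIT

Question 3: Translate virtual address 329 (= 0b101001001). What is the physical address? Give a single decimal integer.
Answer: 329

Derivation:
vaddr = 329 = 0b101001001
Split: l1_idx=5, l2_idx=1, offset=1
L1[5] = 0
L2[0][1] = 41
paddr = 41 * 8 + 1 = 329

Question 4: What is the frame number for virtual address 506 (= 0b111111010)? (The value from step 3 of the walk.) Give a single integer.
vaddr = 506: l1_idx=7, l2_idx=7
L1[7] = 1; L2[1][7] = 8

Answer: 8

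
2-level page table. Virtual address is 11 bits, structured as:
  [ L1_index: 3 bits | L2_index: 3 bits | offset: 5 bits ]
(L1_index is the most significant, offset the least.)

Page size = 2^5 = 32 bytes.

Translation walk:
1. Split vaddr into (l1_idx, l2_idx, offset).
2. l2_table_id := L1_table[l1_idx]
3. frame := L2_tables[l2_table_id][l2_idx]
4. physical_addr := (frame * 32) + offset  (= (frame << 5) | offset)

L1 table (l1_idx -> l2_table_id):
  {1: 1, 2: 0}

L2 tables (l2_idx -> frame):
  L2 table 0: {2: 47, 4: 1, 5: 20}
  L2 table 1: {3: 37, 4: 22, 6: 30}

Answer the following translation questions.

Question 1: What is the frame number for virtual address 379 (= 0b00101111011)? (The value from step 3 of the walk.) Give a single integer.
Answer: 37

Derivation:
vaddr = 379: l1_idx=1, l2_idx=3
L1[1] = 1; L2[1][3] = 37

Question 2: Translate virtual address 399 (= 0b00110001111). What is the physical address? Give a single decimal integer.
Answer: 719

Derivation:
vaddr = 399 = 0b00110001111
Split: l1_idx=1, l2_idx=4, offset=15
L1[1] = 1
L2[1][4] = 22
paddr = 22 * 32 + 15 = 719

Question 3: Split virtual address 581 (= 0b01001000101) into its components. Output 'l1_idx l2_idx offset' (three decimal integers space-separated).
Answer: 2 2 5

Derivation:
vaddr = 581 = 0b01001000101
  top 3 bits -> l1_idx = 2
  next 3 bits -> l2_idx = 2
  bottom 5 bits -> offset = 5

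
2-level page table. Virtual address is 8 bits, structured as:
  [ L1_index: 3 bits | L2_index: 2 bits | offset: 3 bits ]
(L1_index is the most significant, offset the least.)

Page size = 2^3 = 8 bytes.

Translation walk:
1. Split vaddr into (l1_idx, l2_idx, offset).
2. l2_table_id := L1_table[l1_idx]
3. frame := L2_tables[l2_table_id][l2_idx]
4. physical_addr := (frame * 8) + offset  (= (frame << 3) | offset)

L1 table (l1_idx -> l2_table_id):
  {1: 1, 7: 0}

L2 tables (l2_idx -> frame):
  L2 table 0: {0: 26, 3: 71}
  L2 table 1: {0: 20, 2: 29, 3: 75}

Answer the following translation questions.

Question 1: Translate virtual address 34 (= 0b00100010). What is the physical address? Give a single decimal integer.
Answer: 162

Derivation:
vaddr = 34 = 0b00100010
Split: l1_idx=1, l2_idx=0, offset=2
L1[1] = 1
L2[1][0] = 20
paddr = 20 * 8 + 2 = 162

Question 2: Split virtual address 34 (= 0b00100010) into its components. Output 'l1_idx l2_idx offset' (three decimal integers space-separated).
vaddr = 34 = 0b00100010
  top 3 bits -> l1_idx = 1
  next 2 bits -> l2_idx = 0
  bottom 3 bits -> offset = 2

Answer: 1 0 2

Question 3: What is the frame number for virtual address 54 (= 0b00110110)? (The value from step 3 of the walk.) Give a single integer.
Answer: 29

Derivation:
vaddr = 54: l1_idx=1, l2_idx=2
L1[1] = 1; L2[1][2] = 29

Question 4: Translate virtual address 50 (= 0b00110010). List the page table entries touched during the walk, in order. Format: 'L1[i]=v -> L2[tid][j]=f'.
Answer: L1[1]=1 -> L2[1][2]=29

Derivation:
vaddr = 50 = 0b00110010
Split: l1_idx=1, l2_idx=2, offset=2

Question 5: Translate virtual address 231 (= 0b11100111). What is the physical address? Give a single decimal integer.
Answer: 215

Derivation:
vaddr = 231 = 0b11100111
Split: l1_idx=7, l2_idx=0, offset=7
L1[7] = 0
L2[0][0] = 26
paddr = 26 * 8 + 7 = 215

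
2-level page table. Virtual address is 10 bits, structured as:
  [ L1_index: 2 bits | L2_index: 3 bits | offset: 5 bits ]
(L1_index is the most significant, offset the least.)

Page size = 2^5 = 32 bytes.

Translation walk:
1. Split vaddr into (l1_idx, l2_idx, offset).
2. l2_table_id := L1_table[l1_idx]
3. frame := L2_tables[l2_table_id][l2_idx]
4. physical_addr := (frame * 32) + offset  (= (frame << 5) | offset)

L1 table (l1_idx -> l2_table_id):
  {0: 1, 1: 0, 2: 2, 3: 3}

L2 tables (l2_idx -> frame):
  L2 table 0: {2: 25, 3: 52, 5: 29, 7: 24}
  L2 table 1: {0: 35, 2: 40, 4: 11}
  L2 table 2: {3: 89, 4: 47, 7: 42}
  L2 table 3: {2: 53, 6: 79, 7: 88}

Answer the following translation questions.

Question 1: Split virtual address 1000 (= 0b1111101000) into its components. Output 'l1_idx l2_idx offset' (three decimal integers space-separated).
Answer: 3 7 8

Derivation:
vaddr = 1000 = 0b1111101000
  top 2 bits -> l1_idx = 3
  next 3 bits -> l2_idx = 7
  bottom 5 bits -> offset = 8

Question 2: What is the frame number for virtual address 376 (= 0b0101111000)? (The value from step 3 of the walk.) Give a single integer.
vaddr = 376: l1_idx=1, l2_idx=3
L1[1] = 0; L2[0][3] = 52

Answer: 52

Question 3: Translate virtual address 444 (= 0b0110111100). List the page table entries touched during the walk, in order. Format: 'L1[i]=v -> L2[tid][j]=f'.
vaddr = 444 = 0b0110111100
Split: l1_idx=1, l2_idx=5, offset=28

Answer: L1[1]=0 -> L2[0][5]=29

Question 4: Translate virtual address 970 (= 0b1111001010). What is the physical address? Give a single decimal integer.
vaddr = 970 = 0b1111001010
Split: l1_idx=3, l2_idx=6, offset=10
L1[3] = 3
L2[3][6] = 79
paddr = 79 * 32 + 10 = 2538

Answer: 2538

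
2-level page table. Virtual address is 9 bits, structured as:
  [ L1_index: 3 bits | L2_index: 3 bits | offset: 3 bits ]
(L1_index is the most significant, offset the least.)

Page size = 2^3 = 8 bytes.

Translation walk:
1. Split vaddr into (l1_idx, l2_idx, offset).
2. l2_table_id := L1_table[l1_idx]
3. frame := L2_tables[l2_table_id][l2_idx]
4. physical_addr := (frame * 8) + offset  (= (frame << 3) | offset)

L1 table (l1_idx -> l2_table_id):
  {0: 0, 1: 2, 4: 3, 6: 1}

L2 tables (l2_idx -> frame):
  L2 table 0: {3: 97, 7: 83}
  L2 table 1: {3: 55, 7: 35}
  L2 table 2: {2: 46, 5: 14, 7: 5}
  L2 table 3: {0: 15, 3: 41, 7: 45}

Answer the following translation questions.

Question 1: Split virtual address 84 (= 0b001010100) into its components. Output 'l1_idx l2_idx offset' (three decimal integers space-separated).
Answer: 1 2 4

Derivation:
vaddr = 84 = 0b001010100
  top 3 bits -> l1_idx = 1
  next 3 bits -> l2_idx = 2
  bottom 3 bits -> offset = 4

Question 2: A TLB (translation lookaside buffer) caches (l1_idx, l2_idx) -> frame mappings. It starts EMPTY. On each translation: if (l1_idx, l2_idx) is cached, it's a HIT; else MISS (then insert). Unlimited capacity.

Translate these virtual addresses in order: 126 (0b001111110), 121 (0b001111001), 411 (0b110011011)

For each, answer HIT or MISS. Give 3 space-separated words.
vaddr=126: (1,7) not in TLB -> MISS, insert
vaddr=121: (1,7) in TLB -> HIT
vaddr=411: (6,3) not in TLB -> MISS, insert

Answer: MISS HIT MISS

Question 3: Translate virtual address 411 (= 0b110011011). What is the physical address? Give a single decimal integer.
vaddr = 411 = 0b110011011
Split: l1_idx=6, l2_idx=3, offset=3
L1[6] = 1
L2[1][3] = 55
paddr = 55 * 8 + 3 = 443

Answer: 443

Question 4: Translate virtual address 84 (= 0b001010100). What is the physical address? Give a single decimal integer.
Answer: 372

Derivation:
vaddr = 84 = 0b001010100
Split: l1_idx=1, l2_idx=2, offset=4
L1[1] = 2
L2[2][2] = 46
paddr = 46 * 8 + 4 = 372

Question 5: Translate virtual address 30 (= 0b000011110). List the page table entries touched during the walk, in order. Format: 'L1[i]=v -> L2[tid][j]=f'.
Answer: L1[0]=0 -> L2[0][3]=97

Derivation:
vaddr = 30 = 0b000011110
Split: l1_idx=0, l2_idx=3, offset=6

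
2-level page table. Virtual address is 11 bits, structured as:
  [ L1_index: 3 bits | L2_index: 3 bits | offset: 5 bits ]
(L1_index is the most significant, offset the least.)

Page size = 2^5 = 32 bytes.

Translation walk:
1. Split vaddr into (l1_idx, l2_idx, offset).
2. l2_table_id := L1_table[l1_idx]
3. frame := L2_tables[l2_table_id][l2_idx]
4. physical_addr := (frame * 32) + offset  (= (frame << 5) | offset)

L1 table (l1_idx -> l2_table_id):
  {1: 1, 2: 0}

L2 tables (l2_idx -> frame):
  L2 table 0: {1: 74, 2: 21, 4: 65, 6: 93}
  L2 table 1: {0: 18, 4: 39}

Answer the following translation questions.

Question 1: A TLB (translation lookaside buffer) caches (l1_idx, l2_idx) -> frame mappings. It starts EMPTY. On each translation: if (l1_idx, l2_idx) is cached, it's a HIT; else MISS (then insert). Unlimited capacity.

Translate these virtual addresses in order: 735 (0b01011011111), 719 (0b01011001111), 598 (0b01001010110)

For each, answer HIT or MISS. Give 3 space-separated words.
Answer: MISS HIT MISS

Derivation:
vaddr=735: (2,6) not in TLB -> MISS, insert
vaddr=719: (2,6) in TLB -> HIT
vaddr=598: (2,2) not in TLB -> MISS, insert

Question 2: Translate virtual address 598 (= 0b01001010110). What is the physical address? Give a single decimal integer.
vaddr = 598 = 0b01001010110
Split: l1_idx=2, l2_idx=2, offset=22
L1[2] = 0
L2[0][2] = 21
paddr = 21 * 32 + 22 = 694

Answer: 694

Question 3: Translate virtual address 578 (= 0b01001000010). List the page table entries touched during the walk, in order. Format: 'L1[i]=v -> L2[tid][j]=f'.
Answer: L1[2]=0 -> L2[0][2]=21

Derivation:
vaddr = 578 = 0b01001000010
Split: l1_idx=2, l2_idx=2, offset=2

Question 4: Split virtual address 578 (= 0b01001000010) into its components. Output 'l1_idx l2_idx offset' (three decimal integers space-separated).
vaddr = 578 = 0b01001000010
  top 3 bits -> l1_idx = 2
  next 3 bits -> l2_idx = 2
  bottom 5 bits -> offset = 2

Answer: 2 2 2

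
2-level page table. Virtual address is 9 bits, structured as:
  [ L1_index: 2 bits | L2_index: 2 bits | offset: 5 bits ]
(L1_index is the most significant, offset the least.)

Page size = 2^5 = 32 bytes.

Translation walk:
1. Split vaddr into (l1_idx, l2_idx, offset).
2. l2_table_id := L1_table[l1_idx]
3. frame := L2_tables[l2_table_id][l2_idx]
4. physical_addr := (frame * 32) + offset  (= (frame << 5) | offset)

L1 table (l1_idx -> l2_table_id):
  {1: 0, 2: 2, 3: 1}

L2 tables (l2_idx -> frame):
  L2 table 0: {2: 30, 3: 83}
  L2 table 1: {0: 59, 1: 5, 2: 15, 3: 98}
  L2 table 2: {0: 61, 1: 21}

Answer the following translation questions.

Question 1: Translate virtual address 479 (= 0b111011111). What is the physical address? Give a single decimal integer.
Answer: 511

Derivation:
vaddr = 479 = 0b111011111
Split: l1_idx=3, l2_idx=2, offset=31
L1[3] = 1
L2[1][2] = 15
paddr = 15 * 32 + 31 = 511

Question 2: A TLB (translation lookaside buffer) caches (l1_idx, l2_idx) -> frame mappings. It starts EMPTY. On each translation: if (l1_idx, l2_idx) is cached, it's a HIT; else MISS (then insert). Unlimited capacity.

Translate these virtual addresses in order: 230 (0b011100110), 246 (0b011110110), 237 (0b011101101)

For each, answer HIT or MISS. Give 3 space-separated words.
vaddr=230: (1,3) not in TLB -> MISS, insert
vaddr=246: (1,3) in TLB -> HIT
vaddr=237: (1,3) in TLB -> HIT

Answer: MISS HIT HIT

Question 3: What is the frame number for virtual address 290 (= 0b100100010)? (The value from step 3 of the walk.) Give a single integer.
vaddr = 290: l1_idx=2, l2_idx=1
L1[2] = 2; L2[2][1] = 21

Answer: 21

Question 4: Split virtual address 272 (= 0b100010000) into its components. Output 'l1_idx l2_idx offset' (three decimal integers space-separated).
Answer: 2 0 16

Derivation:
vaddr = 272 = 0b100010000
  top 2 bits -> l1_idx = 2
  next 2 bits -> l2_idx = 0
  bottom 5 bits -> offset = 16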